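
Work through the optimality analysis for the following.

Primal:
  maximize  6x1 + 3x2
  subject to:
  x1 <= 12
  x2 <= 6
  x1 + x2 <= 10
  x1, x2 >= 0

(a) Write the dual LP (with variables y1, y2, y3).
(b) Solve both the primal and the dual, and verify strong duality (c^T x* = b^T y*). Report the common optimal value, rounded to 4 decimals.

The standard primal-dual pair for 'max c^T x s.t. A x <= b, x >= 0' is:
  Dual:  min b^T y  s.t.  A^T y >= c,  y >= 0.

So the dual LP is:
  minimize  12y1 + 6y2 + 10y3
  subject to:
    y1 + y3 >= 6
    y2 + y3 >= 3
    y1, y2, y3 >= 0

Solving the primal: x* = (10, 0).
  primal value c^T x* = 60.
Solving the dual: y* = (0, 0, 6).
  dual value b^T y* = 60.
Strong duality: c^T x* = b^T y*. Confirmed.

60


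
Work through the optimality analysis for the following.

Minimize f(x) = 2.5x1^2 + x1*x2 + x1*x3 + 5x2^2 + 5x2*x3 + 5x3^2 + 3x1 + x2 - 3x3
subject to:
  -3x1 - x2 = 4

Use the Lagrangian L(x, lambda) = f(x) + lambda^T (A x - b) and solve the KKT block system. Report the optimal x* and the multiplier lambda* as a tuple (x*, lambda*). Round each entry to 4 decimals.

Form the Lagrangian:
  L(x, lambda) = (1/2) x^T Q x + c^T x + lambda^T (A x - b)
Stationarity (grad_x L = 0): Q x + c + A^T lambda = 0.
Primal feasibility: A x = b.

This gives the KKT block system:
  [ Q   A^T ] [ x     ]   [-c ]
  [ A    0  ] [ lambda ] = [ b ]

Solving the linear system:
  x*      = (-1.2075, -0.3775, 0.6095)
  lambda* = (-0.9352)
  f(x*)   = -1.0439

x* = (-1.2075, -0.3775, 0.6095), lambda* = (-0.9352)


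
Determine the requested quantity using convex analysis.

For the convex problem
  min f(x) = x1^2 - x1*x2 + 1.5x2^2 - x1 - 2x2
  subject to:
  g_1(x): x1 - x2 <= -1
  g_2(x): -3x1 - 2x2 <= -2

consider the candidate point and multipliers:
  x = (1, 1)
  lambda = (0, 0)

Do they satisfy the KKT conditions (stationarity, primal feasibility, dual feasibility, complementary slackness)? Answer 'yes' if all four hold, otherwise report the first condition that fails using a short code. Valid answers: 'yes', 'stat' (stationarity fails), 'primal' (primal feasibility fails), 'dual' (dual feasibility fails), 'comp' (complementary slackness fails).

Gradient of f: grad f(x) = Q x + c = (0, 0)
Constraint values g_i(x) = a_i^T x - b_i:
  g_1((1, 1)) = 1
  g_2((1, 1)) = -3
Stationarity residual: grad f(x) + sum_i lambda_i a_i = (0, 0)
  -> stationarity OK
Primal feasibility (all g_i <= 0): FAILS
Dual feasibility (all lambda_i >= 0): OK
Complementary slackness (lambda_i * g_i(x) = 0 for all i): OK

Verdict: the first failing condition is primal_feasibility -> primal.

primal


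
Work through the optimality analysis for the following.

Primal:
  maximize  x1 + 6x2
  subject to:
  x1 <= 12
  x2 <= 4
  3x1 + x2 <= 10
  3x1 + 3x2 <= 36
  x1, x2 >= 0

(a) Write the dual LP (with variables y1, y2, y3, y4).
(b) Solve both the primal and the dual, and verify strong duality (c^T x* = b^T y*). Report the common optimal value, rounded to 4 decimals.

The standard primal-dual pair for 'max c^T x s.t. A x <= b, x >= 0' is:
  Dual:  min b^T y  s.t.  A^T y >= c,  y >= 0.

So the dual LP is:
  minimize  12y1 + 4y2 + 10y3 + 36y4
  subject to:
    y1 + 3y3 + 3y4 >= 1
    y2 + y3 + 3y4 >= 6
    y1, y2, y3, y4 >= 0

Solving the primal: x* = (2, 4).
  primal value c^T x* = 26.
Solving the dual: y* = (0, 5.6667, 0.3333, 0).
  dual value b^T y* = 26.
Strong duality: c^T x* = b^T y*. Confirmed.

26


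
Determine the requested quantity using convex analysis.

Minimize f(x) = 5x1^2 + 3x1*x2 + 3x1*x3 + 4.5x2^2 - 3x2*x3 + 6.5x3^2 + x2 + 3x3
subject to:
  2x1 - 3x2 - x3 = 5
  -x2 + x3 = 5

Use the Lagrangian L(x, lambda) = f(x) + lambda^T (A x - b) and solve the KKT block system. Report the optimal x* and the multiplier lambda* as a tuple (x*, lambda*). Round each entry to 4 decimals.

Form the Lagrangian:
  L(x, lambda) = (1/2) x^T Q x + c^T x + lambda^T (A x - b)
Stationarity (grad_x L = 0): Q x + c + A^T lambda = 0.
Primal feasibility: A x = b.

This gives the KKT block system:
  [ Q   A^T ] [ x     ]   [-c ]
  [ A    0  ] [ lambda ] = [ b ]

Solving the linear system:
  x*      = (-0.35, -2.675, 2.325)
  lambda* = (2.275, -37.925)
  f(x*)   = 91.275

x* = (-0.35, -2.675, 2.325), lambda* = (2.275, -37.925)


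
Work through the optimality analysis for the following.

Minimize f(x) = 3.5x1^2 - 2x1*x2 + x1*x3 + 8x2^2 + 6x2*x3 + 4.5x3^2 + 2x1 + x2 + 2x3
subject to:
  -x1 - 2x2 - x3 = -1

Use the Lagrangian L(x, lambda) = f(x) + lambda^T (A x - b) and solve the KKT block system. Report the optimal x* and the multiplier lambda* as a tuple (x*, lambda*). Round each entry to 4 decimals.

Form the Lagrangian:
  L(x, lambda) = (1/2) x^T Q x + c^T x + lambda^T (A x - b)
Stationarity (grad_x L = 0): Q x + c + A^T lambda = 0.
Primal feasibility: A x = b.

This gives the KKT block system:
  [ Q   A^T ] [ x     ]   [-c ]
  [ A    0  ] [ lambda ] = [ b ]

Solving the linear system:
  x*      = (0.3171, 0.4451, -0.2073)
  lambda* = (3.122)
  f(x*)   = 1.8933

x* = (0.3171, 0.4451, -0.2073), lambda* = (3.122)


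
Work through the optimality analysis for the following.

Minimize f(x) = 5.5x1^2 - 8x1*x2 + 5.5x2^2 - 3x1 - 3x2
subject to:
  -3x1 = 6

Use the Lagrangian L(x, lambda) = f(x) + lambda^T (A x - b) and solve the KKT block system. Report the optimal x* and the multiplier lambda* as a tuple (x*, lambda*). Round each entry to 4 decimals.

Form the Lagrangian:
  L(x, lambda) = (1/2) x^T Q x + c^T x + lambda^T (A x - b)
Stationarity (grad_x L = 0): Q x + c + A^T lambda = 0.
Primal feasibility: A x = b.

This gives the KKT block system:
  [ Q   A^T ] [ x     ]   [-c ]
  [ A    0  ] [ lambda ] = [ b ]

Solving the linear system:
  x*      = (-2, -1.1818)
  lambda* = (-5.1818)
  f(x*)   = 20.3182

x* = (-2, -1.1818), lambda* = (-5.1818)


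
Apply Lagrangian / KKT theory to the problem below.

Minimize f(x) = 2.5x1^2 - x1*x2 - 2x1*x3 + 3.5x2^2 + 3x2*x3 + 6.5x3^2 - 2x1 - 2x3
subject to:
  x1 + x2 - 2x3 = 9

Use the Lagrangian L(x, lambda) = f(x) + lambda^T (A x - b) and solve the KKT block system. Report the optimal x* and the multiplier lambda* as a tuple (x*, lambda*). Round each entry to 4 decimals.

Form the Lagrangian:
  L(x, lambda) = (1/2) x^T Q x + c^T x + lambda^T (A x - b)
Stationarity (grad_x L = 0): Q x + c + A^T lambda = 0.
Primal feasibility: A x = b.

This gives the KKT block system:
  [ Q   A^T ] [ x     ]   [-c ]
  [ A    0  ] [ lambda ] = [ b ]

Solving the linear system:
  x*      = (2.495, 2.7841, -1.8605)
  lambda* = (-11.412)
  f(x*)   = 50.7193

x* = (2.495, 2.7841, -1.8605), lambda* = (-11.412)


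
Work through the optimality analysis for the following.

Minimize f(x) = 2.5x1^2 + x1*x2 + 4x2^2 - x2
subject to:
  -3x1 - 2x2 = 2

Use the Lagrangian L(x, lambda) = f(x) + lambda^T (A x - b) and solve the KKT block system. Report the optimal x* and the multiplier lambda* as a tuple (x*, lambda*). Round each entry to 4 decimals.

Form the Lagrangian:
  L(x, lambda) = (1/2) x^T Q x + c^T x + lambda^T (A x - b)
Stationarity (grad_x L = 0): Q x + c + A^T lambda = 0.
Primal feasibility: A x = b.

This gives the KKT block system:
  [ Q   A^T ] [ x     ]   [-c ]
  [ A    0  ] [ lambda ] = [ b ]

Solving the linear system:
  x*      = (-0.625, -0.0625)
  lambda* = (-1.0625)
  f(x*)   = 1.0937

x* = (-0.625, -0.0625), lambda* = (-1.0625)


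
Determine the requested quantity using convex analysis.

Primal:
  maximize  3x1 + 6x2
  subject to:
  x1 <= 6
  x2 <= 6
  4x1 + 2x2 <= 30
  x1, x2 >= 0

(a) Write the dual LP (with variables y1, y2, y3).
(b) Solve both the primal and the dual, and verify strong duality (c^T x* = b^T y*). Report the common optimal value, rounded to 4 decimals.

The standard primal-dual pair for 'max c^T x s.t. A x <= b, x >= 0' is:
  Dual:  min b^T y  s.t.  A^T y >= c,  y >= 0.

So the dual LP is:
  minimize  6y1 + 6y2 + 30y3
  subject to:
    y1 + 4y3 >= 3
    y2 + 2y3 >= 6
    y1, y2, y3 >= 0

Solving the primal: x* = (4.5, 6).
  primal value c^T x* = 49.5.
Solving the dual: y* = (0, 4.5, 0.75).
  dual value b^T y* = 49.5.
Strong duality: c^T x* = b^T y*. Confirmed.

49.5


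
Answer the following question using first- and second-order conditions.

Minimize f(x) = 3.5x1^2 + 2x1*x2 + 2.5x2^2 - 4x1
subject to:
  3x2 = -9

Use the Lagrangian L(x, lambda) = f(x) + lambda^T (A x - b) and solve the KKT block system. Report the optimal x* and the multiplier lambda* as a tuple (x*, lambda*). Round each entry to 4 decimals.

Form the Lagrangian:
  L(x, lambda) = (1/2) x^T Q x + c^T x + lambda^T (A x - b)
Stationarity (grad_x L = 0): Q x + c + A^T lambda = 0.
Primal feasibility: A x = b.

This gives the KKT block system:
  [ Q   A^T ] [ x     ]   [-c ]
  [ A    0  ] [ lambda ] = [ b ]

Solving the linear system:
  x*      = (1.4286, -3)
  lambda* = (4.0476)
  f(x*)   = 15.3571

x* = (1.4286, -3), lambda* = (4.0476)


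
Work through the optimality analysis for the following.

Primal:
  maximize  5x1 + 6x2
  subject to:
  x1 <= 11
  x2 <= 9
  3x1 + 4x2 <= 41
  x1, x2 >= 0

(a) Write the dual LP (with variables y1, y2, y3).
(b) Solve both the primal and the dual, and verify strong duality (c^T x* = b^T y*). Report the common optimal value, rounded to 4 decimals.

The standard primal-dual pair for 'max c^T x s.t. A x <= b, x >= 0' is:
  Dual:  min b^T y  s.t.  A^T y >= c,  y >= 0.

So the dual LP is:
  minimize  11y1 + 9y2 + 41y3
  subject to:
    y1 + 3y3 >= 5
    y2 + 4y3 >= 6
    y1, y2, y3 >= 0

Solving the primal: x* = (11, 2).
  primal value c^T x* = 67.
Solving the dual: y* = (0.5, 0, 1.5).
  dual value b^T y* = 67.
Strong duality: c^T x* = b^T y*. Confirmed.

67


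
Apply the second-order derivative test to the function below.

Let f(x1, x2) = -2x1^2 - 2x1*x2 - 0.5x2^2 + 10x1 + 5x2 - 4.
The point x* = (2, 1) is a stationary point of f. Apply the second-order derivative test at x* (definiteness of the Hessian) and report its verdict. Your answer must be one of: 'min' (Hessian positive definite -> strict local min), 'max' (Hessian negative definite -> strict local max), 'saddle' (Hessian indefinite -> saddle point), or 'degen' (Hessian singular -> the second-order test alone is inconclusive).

Compute the Hessian H = grad^2 f:
  H = [[-4, -2], [-2, -1]]
Verify stationarity: grad f(x*) = H x* + g = (0, 0).
Eigenvalues of H: -5, 0.
H has a zero eigenvalue (singular; negative semidefinite but not definite), so H is neither positive definite, negative definite, nor indefinite. The second-order test alone is inconclusive -> degen.
(Indeed, f is constant along the null direction of H through x*, so x* is not a strict local extremum.)

degen


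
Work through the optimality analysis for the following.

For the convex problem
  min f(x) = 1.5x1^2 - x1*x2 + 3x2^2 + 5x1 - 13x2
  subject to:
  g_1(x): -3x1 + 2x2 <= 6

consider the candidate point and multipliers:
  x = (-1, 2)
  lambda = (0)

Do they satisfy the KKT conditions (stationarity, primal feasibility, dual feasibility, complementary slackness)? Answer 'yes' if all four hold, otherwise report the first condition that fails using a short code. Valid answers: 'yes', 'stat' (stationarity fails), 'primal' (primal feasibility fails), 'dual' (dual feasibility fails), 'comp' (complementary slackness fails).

Gradient of f: grad f(x) = Q x + c = (0, 0)
Constraint values g_i(x) = a_i^T x - b_i:
  g_1((-1, 2)) = 1
Stationarity residual: grad f(x) + sum_i lambda_i a_i = (0, 0)
  -> stationarity OK
Primal feasibility (all g_i <= 0): FAILS
Dual feasibility (all lambda_i >= 0): OK
Complementary slackness (lambda_i * g_i(x) = 0 for all i): OK

Verdict: the first failing condition is primal_feasibility -> primal.

primal


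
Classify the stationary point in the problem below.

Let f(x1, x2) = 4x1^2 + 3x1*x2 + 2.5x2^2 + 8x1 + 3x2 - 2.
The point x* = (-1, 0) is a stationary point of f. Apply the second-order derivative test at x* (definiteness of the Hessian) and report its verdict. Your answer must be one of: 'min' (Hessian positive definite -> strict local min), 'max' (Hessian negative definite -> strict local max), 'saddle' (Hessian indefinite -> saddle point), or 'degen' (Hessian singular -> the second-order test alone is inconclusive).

Compute the Hessian H = grad^2 f:
  H = [[8, 3], [3, 5]]
Verify stationarity: grad f(x*) = H x* + g = (0, 0).
Eigenvalues of H: 3.1459, 9.8541.
Both eigenvalues > 0, so H is positive definite -> x* is a strict local min.

min


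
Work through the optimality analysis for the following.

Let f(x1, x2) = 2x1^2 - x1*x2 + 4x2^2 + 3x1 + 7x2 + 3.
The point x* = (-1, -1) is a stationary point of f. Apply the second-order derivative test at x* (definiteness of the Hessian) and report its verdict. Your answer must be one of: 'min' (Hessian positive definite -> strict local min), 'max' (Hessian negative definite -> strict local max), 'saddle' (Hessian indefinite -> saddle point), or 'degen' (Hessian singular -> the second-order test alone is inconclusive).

Compute the Hessian H = grad^2 f:
  H = [[4, -1], [-1, 8]]
Verify stationarity: grad f(x*) = H x* + g = (0, 0).
Eigenvalues of H: 3.7639, 8.2361.
Both eigenvalues > 0, so H is positive definite -> x* is a strict local min.

min


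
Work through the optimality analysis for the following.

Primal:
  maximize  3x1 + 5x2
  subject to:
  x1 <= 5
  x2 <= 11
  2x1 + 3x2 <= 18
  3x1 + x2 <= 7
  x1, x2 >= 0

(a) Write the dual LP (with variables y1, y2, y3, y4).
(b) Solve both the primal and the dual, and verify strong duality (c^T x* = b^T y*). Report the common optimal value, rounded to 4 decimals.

The standard primal-dual pair for 'max c^T x s.t. A x <= b, x >= 0' is:
  Dual:  min b^T y  s.t.  A^T y >= c,  y >= 0.

So the dual LP is:
  minimize  5y1 + 11y2 + 18y3 + 7y4
  subject to:
    y1 + 2y3 + 3y4 >= 3
    y2 + 3y3 + y4 >= 5
    y1, y2, y3, y4 >= 0

Solving the primal: x* = (0, 6).
  primal value c^T x* = 30.
Solving the dual: y* = (0, 0, 1.6667, 0).
  dual value b^T y* = 30.
Strong duality: c^T x* = b^T y*. Confirmed.

30


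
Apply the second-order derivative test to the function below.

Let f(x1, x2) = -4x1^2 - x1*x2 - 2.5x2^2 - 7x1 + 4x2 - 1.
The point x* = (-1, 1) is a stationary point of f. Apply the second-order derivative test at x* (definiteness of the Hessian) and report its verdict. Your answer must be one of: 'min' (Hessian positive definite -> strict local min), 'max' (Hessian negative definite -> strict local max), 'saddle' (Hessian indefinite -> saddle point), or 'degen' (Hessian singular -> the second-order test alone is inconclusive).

Compute the Hessian H = grad^2 f:
  H = [[-8, -1], [-1, -5]]
Verify stationarity: grad f(x*) = H x* + g = (0, 0).
Eigenvalues of H: -8.3028, -4.6972.
Both eigenvalues < 0, so H is negative definite -> x* is a strict local max.

max


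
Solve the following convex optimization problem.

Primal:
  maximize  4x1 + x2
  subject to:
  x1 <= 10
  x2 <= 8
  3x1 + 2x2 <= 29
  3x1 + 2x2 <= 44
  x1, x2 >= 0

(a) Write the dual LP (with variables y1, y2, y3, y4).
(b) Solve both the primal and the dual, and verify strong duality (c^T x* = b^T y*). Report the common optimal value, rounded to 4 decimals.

The standard primal-dual pair for 'max c^T x s.t. A x <= b, x >= 0' is:
  Dual:  min b^T y  s.t.  A^T y >= c,  y >= 0.

So the dual LP is:
  minimize  10y1 + 8y2 + 29y3 + 44y4
  subject to:
    y1 + 3y3 + 3y4 >= 4
    y2 + 2y3 + 2y4 >= 1
    y1, y2, y3, y4 >= 0

Solving the primal: x* = (9.6667, 0).
  primal value c^T x* = 38.6667.
Solving the dual: y* = (0, 0, 1.3333, 0).
  dual value b^T y* = 38.6667.
Strong duality: c^T x* = b^T y*. Confirmed.

38.6667


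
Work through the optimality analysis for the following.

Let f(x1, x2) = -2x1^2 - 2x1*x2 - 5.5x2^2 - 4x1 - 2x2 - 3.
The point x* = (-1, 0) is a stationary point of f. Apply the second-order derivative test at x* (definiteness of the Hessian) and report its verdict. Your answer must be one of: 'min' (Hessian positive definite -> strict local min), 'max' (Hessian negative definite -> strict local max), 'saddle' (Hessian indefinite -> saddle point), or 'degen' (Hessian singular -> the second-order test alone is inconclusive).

Compute the Hessian H = grad^2 f:
  H = [[-4, -2], [-2, -11]]
Verify stationarity: grad f(x*) = H x* + g = (0, 0).
Eigenvalues of H: -11.5311, -3.4689.
Both eigenvalues < 0, so H is negative definite -> x* is a strict local max.

max


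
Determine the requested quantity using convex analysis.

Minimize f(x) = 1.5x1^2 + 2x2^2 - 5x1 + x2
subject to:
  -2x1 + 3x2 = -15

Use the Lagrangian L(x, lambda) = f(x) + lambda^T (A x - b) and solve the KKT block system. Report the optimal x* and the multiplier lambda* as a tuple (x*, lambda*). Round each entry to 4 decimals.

Form the Lagrangian:
  L(x, lambda) = (1/2) x^T Q x + c^T x + lambda^T (A x - b)
Stationarity (grad_x L = 0): Q x + c + A^T lambda = 0.
Primal feasibility: A x = b.

This gives the KKT block system:
  [ Q   A^T ] [ x     ]   [-c ]
  [ A    0  ] [ lambda ] = [ b ]

Solving the linear system:
  x*      = (3.6977, -2.5349)
  lambda* = (3.0465)
  f(x*)   = 12.3372

x* = (3.6977, -2.5349), lambda* = (3.0465)


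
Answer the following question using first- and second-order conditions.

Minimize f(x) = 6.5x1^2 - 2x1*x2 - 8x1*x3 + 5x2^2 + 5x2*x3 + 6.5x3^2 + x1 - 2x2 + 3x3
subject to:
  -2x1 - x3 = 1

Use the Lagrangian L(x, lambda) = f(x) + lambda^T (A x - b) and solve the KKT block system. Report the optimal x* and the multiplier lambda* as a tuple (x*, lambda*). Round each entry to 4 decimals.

Form the Lagrangian:
  L(x, lambda) = (1/2) x^T Q x + c^T x + lambda^T (A x - b)
Stationarity (grad_x L = 0): Q x + c + A^T lambda = 0.
Primal feasibility: A x = b.

This gives the KKT block system:
  [ Q   A^T ] [ x     ]   [-c ]
  [ A    0  ] [ lambda ] = [ b ]

Solving the linear system:
  x*      = (-0.2494, 0.4007, -0.5012)
  lambda* = (0.4831)
  f(x*)   = -1.5188

x* = (-0.2494, 0.4007, -0.5012), lambda* = (0.4831)


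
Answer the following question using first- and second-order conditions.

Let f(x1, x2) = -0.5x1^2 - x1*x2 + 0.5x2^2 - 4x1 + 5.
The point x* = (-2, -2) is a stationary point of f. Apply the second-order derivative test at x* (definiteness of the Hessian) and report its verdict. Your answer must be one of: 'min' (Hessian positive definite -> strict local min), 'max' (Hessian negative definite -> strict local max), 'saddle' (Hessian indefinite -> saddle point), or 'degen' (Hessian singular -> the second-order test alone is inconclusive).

Compute the Hessian H = grad^2 f:
  H = [[-1, -1], [-1, 1]]
Verify stationarity: grad f(x*) = H x* + g = (0, 0).
Eigenvalues of H: -1.4142, 1.4142.
Eigenvalues have mixed signs, so H is indefinite -> x* is a saddle point.

saddle


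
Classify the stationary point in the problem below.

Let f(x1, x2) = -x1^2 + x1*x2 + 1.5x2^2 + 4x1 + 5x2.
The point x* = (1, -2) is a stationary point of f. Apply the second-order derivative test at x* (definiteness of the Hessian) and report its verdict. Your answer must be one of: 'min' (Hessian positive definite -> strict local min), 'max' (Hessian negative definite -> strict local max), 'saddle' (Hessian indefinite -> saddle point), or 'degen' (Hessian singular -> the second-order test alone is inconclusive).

Compute the Hessian H = grad^2 f:
  H = [[-2, 1], [1, 3]]
Verify stationarity: grad f(x*) = H x* + g = (0, 0).
Eigenvalues of H: -2.1926, 3.1926.
Eigenvalues have mixed signs, so H is indefinite -> x* is a saddle point.

saddle


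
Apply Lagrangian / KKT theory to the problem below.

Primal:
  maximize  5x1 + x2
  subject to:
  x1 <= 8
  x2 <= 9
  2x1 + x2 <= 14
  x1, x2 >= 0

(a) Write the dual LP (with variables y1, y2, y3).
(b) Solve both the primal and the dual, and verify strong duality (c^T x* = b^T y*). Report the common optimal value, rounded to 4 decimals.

The standard primal-dual pair for 'max c^T x s.t. A x <= b, x >= 0' is:
  Dual:  min b^T y  s.t.  A^T y >= c,  y >= 0.

So the dual LP is:
  minimize  8y1 + 9y2 + 14y3
  subject to:
    y1 + 2y3 >= 5
    y2 + y3 >= 1
    y1, y2, y3 >= 0

Solving the primal: x* = (7, 0).
  primal value c^T x* = 35.
Solving the dual: y* = (0, 0, 2.5).
  dual value b^T y* = 35.
Strong duality: c^T x* = b^T y*. Confirmed.

35


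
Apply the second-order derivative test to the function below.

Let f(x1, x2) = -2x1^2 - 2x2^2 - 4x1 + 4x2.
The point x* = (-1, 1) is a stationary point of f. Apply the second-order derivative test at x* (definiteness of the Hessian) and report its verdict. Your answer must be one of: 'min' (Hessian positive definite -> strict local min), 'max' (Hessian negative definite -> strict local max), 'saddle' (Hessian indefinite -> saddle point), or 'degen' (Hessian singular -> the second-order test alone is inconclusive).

Compute the Hessian H = grad^2 f:
  H = [[-4, 0], [0, -4]]
Verify stationarity: grad f(x*) = H x* + g = (0, 0).
Eigenvalues of H: -4, -4.
Both eigenvalues < 0, so H is negative definite -> x* is a strict local max.

max


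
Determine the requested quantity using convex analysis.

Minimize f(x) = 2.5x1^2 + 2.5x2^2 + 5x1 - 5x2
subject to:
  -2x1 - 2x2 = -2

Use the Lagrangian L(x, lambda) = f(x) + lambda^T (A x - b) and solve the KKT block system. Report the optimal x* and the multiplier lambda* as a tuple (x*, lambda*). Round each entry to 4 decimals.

Form the Lagrangian:
  L(x, lambda) = (1/2) x^T Q x + c^T x + lambda^T (A x - b)
Stationarity (grad_x L = 0): Q x + c + A^T lambda = 0.
Primal feasibility: A x = b.

This gives the KKT block system:
  [ Q   A^T ] [ x     ]   [-c ]
  [ A    0  ] [ lambda ] = [ b ]

Solving the linear system:
  x*      = (-0.5, 1.5)
  lambda* = (1.25)
  f(x*)   = -3.75

x* = (-0.5, 1.5), lambda* = (1.25)


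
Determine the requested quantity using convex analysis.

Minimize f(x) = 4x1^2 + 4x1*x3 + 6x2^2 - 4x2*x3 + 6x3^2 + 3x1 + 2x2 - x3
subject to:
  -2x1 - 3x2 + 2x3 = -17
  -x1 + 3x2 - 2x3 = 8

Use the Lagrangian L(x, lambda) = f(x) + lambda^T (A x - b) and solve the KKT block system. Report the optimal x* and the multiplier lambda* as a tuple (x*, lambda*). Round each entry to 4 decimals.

Form the Lagrangian:
  L(x, lambda) = (1/2) x^T Q x + c^T x + lambda^T (A x - b)
Stationarity (grad_x L = 0): Q x + c + A^T lambda = 0.
Primal feasibility: A x = b.

This gives the KKT block system:
  [ Q   A^T ] [ x     ]   [-c ]
  [ A    0  ] [ lambda ] = [ b ]

Solving the linear system:
  x*      = (3, 2.1667, -2.25)
  lambda* = (10.1111, -2.2222)
  f(x*)   = 102.625

x* = (3, 2.1667, -2.25), lambda* = (10.1111, -2.2222)


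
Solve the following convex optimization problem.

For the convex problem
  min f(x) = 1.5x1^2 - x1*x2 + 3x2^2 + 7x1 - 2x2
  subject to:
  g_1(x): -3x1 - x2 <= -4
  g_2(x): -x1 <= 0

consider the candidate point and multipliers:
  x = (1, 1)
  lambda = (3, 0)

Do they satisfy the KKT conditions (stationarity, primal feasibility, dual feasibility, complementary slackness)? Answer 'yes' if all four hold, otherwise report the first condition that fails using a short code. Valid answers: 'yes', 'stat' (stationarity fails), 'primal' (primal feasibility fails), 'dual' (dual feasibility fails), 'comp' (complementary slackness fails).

Gradient of f: grad f(x) = Q x + c = (9, 3)
Constraint values g_i(x) = a_i^T x - b_i:
  g_1((1, 1)) = 0
  g_2((1, 1)) = -1
Stationarity residual: grad f(x) + sum_i lambda_i a_i = (0, 0)
  -> stationarity OK
Primal feasibility (all g_i <= 0): OK
Dual feasibility (all lambda_i >= 0): OK
Complementary slackness (lambda_i * g_i(x) = 0 for all i): OK

Verdict: yes, KKT holds.

yes


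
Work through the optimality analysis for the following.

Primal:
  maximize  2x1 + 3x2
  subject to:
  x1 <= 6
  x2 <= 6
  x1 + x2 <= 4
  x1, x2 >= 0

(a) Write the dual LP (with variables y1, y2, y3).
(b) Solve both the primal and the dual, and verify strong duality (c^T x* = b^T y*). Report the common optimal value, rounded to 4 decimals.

The standard primal-dual pair for 'max c^T x s.t. A x <= b, x >= 0' is:
  Dual:  min b^T y  s.t.  A^T y >= c,  y >= 0.

So the dual LP is:
  minimize  6y1 + 6y2 + 4y3
  subject to:
    y1 + y3 >= 2
    y2 + y3 >= 3
    y1, y2, y3 >= 0

Solving the primal: x* = (0, 4).
  primal value c^T x* = 12.
Solving the dual: y* = (0, 0, 3).
  dual value b^T y* = 12.
Strong duality: c^T x* = b^T y*. Confirmed.

12


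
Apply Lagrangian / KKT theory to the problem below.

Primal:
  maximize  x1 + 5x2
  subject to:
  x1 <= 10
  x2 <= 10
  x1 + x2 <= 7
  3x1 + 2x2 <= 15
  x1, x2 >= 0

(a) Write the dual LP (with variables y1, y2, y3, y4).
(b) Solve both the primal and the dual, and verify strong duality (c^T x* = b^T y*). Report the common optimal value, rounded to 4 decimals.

The standard primal-dual pair for 'max c^T x s.t. A x <= b, x >= 0' is:
  Dual:  min b^T y  s.t.  A^T y >= c,  y >= 0.

So the dual LP is:
  minimize  10y1 + 10y2 + 7y3 + 15y4
  subject to:
    y1 + y3 + 3y4 >= 1
    y2 + y3 + 2y4 >= 5
    y1, y2, y3, y4 >= 0

Solving the primal: x* = (0, 7).
  primal value c^T x* = 35.
Solving the dual: y* = (0, 0, 5, 0).
  dual value b^T y* = 35.
Strong duality: c^T x* = b^T y*. Confirmed.

35


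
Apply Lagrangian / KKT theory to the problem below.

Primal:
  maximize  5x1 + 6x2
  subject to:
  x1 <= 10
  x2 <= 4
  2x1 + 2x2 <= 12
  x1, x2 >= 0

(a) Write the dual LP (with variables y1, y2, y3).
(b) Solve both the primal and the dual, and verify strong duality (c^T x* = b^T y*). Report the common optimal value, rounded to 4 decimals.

The standard primal-dual pair for 'max c^T x s.t. A x <= b, x >= 0' is:
  Dual:  min b^T y  s.t.  A^T y >= c,  y >= 0.

So the dual LP is:
  minimize  10y1 + 4y2 + 12y3
  subject to:
    y1 + 2y3 >= 5
    y2 + 2y3 >= 6
    y1, y2, y3 >= 0

Solving the primal: x* = (2, 4).
  primal value c^T x* = 34.
Solving the dual: y* = (0, 1, 2.5).
  dual value b^T y* = 34.
Strong duality: c^T x* = b^T y*. Confirmed.

34


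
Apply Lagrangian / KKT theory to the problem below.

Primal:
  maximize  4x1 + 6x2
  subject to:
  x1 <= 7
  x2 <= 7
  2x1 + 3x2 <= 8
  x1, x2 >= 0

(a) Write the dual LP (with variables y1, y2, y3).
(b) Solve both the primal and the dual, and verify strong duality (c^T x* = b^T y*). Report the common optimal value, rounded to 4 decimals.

The standard primal-dual pair for 'max c^T x s.t. A x <= b, x >= 0' is:
  Dual:  min b^T y  s.t.  A^T y >= c,  y >= 0.

So the dual LP is:
  minimize  7y1 + 7y2 + 8y3
  subject to:
    y1 + 2y3 >= 4
    y2 + 3y3 >= 6
    y1, y2, y3 >= 0

Solving the primal: x* = (4, 0).
  primal value c^T x* = 16.
Solving the dual: y* = (0, 0, 2).
  dual value b^T y* = 16.
Strong duality: c^T x* = b^T y*. Confirmed.

16


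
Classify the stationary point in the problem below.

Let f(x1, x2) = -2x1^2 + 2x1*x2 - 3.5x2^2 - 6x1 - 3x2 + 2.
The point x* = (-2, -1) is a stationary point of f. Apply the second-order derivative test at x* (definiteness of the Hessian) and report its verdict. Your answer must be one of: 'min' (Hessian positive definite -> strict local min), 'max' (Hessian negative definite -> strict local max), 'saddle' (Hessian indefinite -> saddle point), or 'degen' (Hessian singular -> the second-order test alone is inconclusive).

Compute the Hessian H = grad^2 f:
  H = [[-4, 2], [2, -7]]
Verify stationarity: grad f(x*) = H x* + g = (0, 0).
Eigenvalues of H: -8, -3.
Both eigenvalues < 0, so H is negative definite -> x* is a strict local max.

max


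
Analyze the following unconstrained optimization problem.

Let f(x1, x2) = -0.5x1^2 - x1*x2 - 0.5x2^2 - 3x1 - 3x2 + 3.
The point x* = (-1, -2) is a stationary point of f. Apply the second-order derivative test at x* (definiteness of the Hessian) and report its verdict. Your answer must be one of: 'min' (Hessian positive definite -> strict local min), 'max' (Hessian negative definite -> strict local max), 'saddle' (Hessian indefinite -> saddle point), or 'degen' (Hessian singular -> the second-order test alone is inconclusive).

Compute the Hessian H = grad^2 f:
  H = [[-1, -1], [-1, -1]]
Verify stationarity: grad f(x*) = H x* + g = (0, 0).
Eigenvalues of H: -2, 0.
H has a zero eigenvalue (singular; negative semidefinite but not definite), so H is neither positive definite, negative definite, nor indefinite. The second-order test alone is inconclusive -> degen.
(Indeed, f is constant along the null direction of H through x*, so x* is not a strict local extremum.)

degen


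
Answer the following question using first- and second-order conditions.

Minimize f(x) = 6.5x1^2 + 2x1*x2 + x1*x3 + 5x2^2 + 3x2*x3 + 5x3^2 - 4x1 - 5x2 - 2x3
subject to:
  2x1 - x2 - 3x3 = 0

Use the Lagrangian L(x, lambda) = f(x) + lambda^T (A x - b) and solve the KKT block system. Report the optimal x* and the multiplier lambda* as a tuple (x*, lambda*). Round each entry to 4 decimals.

Form the Lagrangian:
  L(x, lambda) = (1/2) x^T Q x + c^T x + lambda^T (A x - b)
Stationarity (grad_x L = 0): Q x + c + A^T lambda = 0.
Primal feasibility: A x = b.

This gives the KKT block system:
  [ Q   A^T ] [ x     ]   [-c ]
  [ A    0  ] [ lambda ] = [ b ]

Solving the linear system:
  x*      = (0.2505, 0.4359, 0.0217)
  lambda* = (-0.075)
  f(x*)   = -1.6124

x* = (0.2505, 0.4359, 0.0217), lambda* = (-0.075)


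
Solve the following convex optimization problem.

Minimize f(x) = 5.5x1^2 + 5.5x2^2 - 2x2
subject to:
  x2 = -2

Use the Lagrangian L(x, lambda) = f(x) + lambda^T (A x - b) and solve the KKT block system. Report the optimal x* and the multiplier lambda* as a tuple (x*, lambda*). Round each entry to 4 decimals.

Form the Lagrangian:
  L(x, lambda) = (1/2) x^T Q x + c^T x + lambda^T (A x - b)
Stationarity (grad_x L = 0): Q x + c + A^T lambda = 0.
Primal feasibility: A x = b.

This gives the KKT block system:
  [ Q   A^T ] [ x     ]   [-c ]
  [ A    0  ] [ lambda ] = [ b ]

Solving the linear system:
  x*      = (0, -2)
  lambda* = (24)
  f(x*)   = 26

x* = (0, -2), lambda* = (24)


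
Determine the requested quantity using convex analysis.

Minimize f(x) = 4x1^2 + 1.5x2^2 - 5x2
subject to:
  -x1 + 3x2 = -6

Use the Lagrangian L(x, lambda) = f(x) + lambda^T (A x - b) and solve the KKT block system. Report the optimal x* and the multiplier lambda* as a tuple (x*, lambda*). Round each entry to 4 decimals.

Form the Lagrangian:
  L(x, lambda) = (1/2) x^T Q x + c^T x + lambda^T (A x - b)
Stationarity (grad_x L = 0): Q x + c + A^T lambda = 0.
Primal feasibility: A x = b.

This gives the KKT block system:
  [ Q   A^T ] [ x     ]   [-c ]
  [ A    0  ] [ lambda ] = [ b ]

Solving the linear system:
  x*      = (0.44, -1.8533)
  lambda* = (3.52)
  f(x*)   = 15.1933

x* = (0.44, -1.8533), lambda* = (3.52)


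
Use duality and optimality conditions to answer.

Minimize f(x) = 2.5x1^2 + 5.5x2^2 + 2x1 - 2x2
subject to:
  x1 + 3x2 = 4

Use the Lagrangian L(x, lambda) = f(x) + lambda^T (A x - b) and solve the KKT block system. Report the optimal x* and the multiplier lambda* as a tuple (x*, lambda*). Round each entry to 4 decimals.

Form the Lagrangian:
  L(x, lambda) = (1/2) x^T Q x + c^T x + lambda^T (A x - b)
Stationarity (grad_x L = 0): Q x + c + A^T lambda = 0.
Primal feasibility: A x = b.

This gives the KKT block system:
  [ Q   A^T ] [ x     ]   [-c ]
  [ A    0  ] [ lambda ] = [ b ]

Solving the linear system:
  x*      = (0.3571, 1.2143)
  lambda* = (-3.7857)
  f(x*)   = 6.7143

x* = (0.3571, 1.2143), lambda* = (-3.7857)


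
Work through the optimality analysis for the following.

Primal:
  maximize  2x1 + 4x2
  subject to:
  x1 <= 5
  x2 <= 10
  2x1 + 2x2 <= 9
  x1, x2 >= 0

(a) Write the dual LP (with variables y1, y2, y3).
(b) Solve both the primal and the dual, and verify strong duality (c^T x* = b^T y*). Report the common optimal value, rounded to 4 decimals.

The standard primal-dual pair for 'max c^T x s.t. A x <= b, x >= 0' is:
  Dual:  min b^T y  s.t.  A^T y >= c,  y >= 0.

So the dual LP is:
  minimize  5y1 + 10y2 + 9y3
  subject to:
    y1 + 2y3 >= 2
    y2 + 2y3 >= 4
    y1, y2, y3 >= 0

Solving the primal: x* = (0, 4.5).
  primal value c^T x* = 18.
Solving the dual: y* = (0, 0, 2).
  dual value b^T y* = 18.
Strong duality: c^T x* = b^T y*. Confirmed.

18


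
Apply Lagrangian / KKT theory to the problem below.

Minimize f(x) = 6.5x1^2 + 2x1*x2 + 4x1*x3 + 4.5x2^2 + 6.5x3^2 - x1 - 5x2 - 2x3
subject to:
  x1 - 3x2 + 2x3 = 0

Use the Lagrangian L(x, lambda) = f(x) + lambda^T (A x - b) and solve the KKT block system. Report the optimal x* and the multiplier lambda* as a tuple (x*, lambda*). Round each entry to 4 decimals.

Form the Lagrangian:
  L(x, lambda) = (1/2) x^T Q x + c^T x + lambda^T (A x - b)
Stationarity (grad_x L = 0): Q x + c + A^T lambda = 0.
Primal feasibility: A x = b.

This gives the KKT block system:
  [ Q   A^T ] [ x     ]   [-c ]
  [ A    0  ] [ lambda ] = [ b ]

Solving the linear system:
  x*      = (0.0301, 0.2105, 0.3008)
  lambda* = (-1.015)
  f(x*)   = -0.8421

x* = (0.0301, 0.2105, 0.3008), lambda* = (-1.015)


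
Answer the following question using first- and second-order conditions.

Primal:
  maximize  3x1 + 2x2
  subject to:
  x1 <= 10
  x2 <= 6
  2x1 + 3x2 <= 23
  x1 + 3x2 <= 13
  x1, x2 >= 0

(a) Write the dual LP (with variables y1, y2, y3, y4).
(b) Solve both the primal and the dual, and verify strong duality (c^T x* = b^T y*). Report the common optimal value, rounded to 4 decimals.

The standard primal-dual pair for 'max c^T x s.t. A x <= b, x >= 0' is:
  Dual:  min b^T y  s.t.  A^T y >= c,  y >= 0.

So the dual LP is:
  minimize  10y1 + 6y2 + 23y3 + 13y4
  subject to:
    y1 + 2y3 + y4 >= 3
    y2 + 3y3 + 3y4 >= 2
    y1, y2, y3, y4 >= 0

Solving the primal: x* = (10, 1).
  primal value c^T x* = 32.
Solving the dual: y* = (2.3333, 0, 0, 0.6667).
  dual value b^T y* = 32.
Strong duality: c^T x* = b^T y*. Confirmed.

32


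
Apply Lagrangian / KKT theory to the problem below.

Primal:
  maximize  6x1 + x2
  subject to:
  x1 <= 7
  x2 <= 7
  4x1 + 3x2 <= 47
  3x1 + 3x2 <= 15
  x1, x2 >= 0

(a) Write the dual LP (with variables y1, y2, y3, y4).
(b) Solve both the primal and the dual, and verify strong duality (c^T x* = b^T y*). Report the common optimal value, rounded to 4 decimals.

The standard primal-dual pair for 'max c^T x s.t. A x <= b, x >= 0' is:
  Dual:  min b^T y  s.t.  A^T y >= c,  y >= 0.

So the dual LP is:
  minimize  7y1 + 7y2 + 47y3 + 15y4
  subject to:
    y1 + 4y3 + 3y4 >= 6
    y2 + 3y3 + 3y4 >= 1
    y1, y2, y3, y4 >= 0

Solving the primal: x* = (5, 0).
  primal value c^T x* = 30.
Solving the dual: y* = (0, 0, 0, 2).
  dual value b^T y* = 30.
Strong duality: c^T x* = b^T y*. Confirmed.

30


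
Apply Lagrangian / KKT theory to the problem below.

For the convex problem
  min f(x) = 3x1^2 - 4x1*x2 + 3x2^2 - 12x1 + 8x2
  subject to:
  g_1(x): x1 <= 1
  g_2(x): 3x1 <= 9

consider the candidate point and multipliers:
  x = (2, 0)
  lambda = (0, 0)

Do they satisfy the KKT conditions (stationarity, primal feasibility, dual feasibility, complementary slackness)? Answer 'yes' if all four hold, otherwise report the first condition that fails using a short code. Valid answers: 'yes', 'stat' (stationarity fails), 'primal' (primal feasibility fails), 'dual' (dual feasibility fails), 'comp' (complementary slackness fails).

Gradient of f: grad f(x) = Q x + c = (0, 0)
Constraint values g_i(x) = a_i^T x - b_i:
  g_1((2, 0)) = 1
  g_2((2, 0)) = -3
Stationarity residual: grad f(x) + sum_i lambda_i a_i = (0, 0)
  -> stationarity OK
Primal feasibility (all g_i <= 0): FAILS
Dual feasibility (all lambda_i >= 0): OK
Complementary slackness (lambda_i * g_i(x) = 0 for all i): OK

Verdict: the first failing condition is primal_feasibility -> primal.

primal


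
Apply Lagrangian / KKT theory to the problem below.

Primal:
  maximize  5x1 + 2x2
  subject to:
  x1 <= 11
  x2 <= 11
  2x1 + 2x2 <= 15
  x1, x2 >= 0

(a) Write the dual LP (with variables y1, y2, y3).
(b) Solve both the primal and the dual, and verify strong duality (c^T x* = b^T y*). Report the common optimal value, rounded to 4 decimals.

The standard primal-dual pair for 'max c^T x s.t. A x <= b, x >= 0' is:
  Dual:  min b^T y  s.t.  A^T y >= c,  y >= 0.

So the dual LP is:
  minimize  11y1 + 11y2 + 15y3
  subject to:
    y1 + 2y3 >= 5
    y2 + 2y3 >= 2
    y1, y2, y3 >= 0

Solving the primal: x* = (7.5, 0).
  primal value c^T x* = 37.5.
Solving the dual: y* = (0, 0, 2.5).
  dual value b^T y* = 37.5.
Strong duality: c^T x* = b^T y*. Confirmed.

37.5


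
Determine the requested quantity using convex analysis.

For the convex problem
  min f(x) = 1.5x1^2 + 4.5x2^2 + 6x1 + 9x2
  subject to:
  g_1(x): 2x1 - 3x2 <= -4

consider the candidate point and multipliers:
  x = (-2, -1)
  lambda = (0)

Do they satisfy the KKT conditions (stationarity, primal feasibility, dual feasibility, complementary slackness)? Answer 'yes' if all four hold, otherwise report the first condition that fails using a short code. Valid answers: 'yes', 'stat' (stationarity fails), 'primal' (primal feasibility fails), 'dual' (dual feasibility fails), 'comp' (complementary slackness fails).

Gradient of f: grad f(x) = Q x + c = (0, 0)
Constraint values g_i(x) = a_i^T x - b_i:
  g_1((-2, -1)) = 3
Stationarity residual: grad f(x) + sum_i lambda_i a_i = (0, 0)
  -> stationarity OK
Primal feasibility (all g_i <= 0): FAILS
Dual feasibility (all lambda_i >= 0): OK
Complementary slackness (lambda_i * g_i(x) = 0 for all i): OK

Verdict: the first failing condition is primal_feasibility -> primal.

primal


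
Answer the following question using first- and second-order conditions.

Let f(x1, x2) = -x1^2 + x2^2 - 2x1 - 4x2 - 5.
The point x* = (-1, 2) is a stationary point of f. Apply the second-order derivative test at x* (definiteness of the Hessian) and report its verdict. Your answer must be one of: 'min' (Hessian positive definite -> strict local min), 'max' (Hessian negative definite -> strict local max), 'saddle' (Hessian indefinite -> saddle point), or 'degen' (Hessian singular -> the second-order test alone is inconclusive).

Compute the Hessian H = grad^2 f:
  H = [[-2, 0], [0, 2]]
Verify stationarity: grad f(x*) = H x* + g = (0, 0).
Eigenvalues of H: -2, 2.
Eigenvalues have mixed signs, so H is indefinite -> x* is a saddle point.

saddle


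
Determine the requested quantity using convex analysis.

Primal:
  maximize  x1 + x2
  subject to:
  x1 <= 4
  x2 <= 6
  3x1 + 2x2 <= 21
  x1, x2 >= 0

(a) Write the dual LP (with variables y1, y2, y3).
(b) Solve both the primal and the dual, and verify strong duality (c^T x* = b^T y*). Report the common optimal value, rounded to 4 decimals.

The standard primal-dual pair for 'max c^T x s.t. A x <= b, x >= 0' is:
  Dual:  min b^T y  s.t.  A^T y >= c,  y >= 0.

So the dual LP is:
  minimize  4y1 + 6y2 + 21y3
  subject to:
    y1 + 3y3 >= 1
    y2 + 2y3 >= 1
    y1, y2, y3 >= 0

Solving the primal: x* = (3, 6).
  primal value c^T x* = 9.
Solving the dual: y* = (0, 0.3333, 0.3333).
  dual value b^T y* = 9.
Strong duality: c^T x* = b^T y*. Confirmed.

9


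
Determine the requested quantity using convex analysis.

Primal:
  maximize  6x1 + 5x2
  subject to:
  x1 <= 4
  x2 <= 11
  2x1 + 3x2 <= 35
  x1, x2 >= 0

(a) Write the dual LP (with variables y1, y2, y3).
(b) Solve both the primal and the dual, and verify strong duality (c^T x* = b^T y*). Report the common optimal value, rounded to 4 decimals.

The standard primal-dual pair for 'max c^T x s.t. A x <= b, x >= 0' is:
  Dual:  min b^T y  s.t.  A^T y >= c,  y >= 0.

So the dual LP is:
  minimize  4y1 + 11y2 + 35y3
  subject to:
    y1 + 2y3 >= 6
    y2 + 3y3 >= 5
    y1, y2, y3 >= 0

Solving the primal: x* = (4, 9).
  primal value c^T x* = 69.
Solving the dual: y* = (2.6667, 0, 1.6667).
  dual value b^T y* = 69.
Strong duality: c^T x* = b^T y*. Confirmed.

69


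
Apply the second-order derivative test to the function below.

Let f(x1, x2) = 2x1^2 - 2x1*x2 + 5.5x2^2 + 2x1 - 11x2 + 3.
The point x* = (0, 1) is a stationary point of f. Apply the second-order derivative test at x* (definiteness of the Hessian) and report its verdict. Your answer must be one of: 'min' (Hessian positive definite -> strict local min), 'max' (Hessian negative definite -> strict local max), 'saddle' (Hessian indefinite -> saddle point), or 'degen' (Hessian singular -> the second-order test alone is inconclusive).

Compute the Hessian H = grad^2 f:
  H = [[4, -2], [-2, 11]]
Verify stationarity: grad f(x*) = H x* + g = (0, 0).
Eigenvalues of H: 3.4689, 11.5311.
Both eigenvalues > 0, so H is positive definite -> x* is a strict local min.

min
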